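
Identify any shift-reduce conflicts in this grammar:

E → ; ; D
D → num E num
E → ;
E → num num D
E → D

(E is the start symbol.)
Yes — I1: [E → ; .] vs [E → ; . ; D]

A shift-reduce conflict occurs when an LR(0) state has both:
  - a complete (reduce) item [A → α .] (dot at the end), and
  - a shift item [B → β . c γ] (dot before a terminal).

Augment with E' → E and build the canonical LR(0) collection (I0 = CLOSURE({[E' → . E]}), then GOTO on every symbol after a dot until no new states appear). It has 12 states:
  I0: { [D → . num E num], [E → . ; ; D], [E → . ;], [E → . D], [E → . num num D], [E' → . E] }  — shift
  I1: { [E → ; . ; D], [E → ; .] }  — shift, reduce
  I2: { [E → D .] }  — reduce
  I3: { [E' → E .] }  — accept
  I4: { [D → . num E num], [D → num . E num], [E → . ; ; D], [E → . ;], [E → . D], [E → . num num D], [E → num . num D] }  — shift
  I5: { [D → num E . num] }  — shift
  I6: { [D → . num E num], [D → num . E num], [E → . ; ; D], [E → . ;], [E → . D], [E → . num num D], [E → num . num D], [E → num num . D] }  — shift
  I7: { [E → D .], [E → num num D .] }  — 2 reduces
  I8: { [D → num E num .] }  — reduce
  I9: { [D → . num E num], [E → ; ; . D] }  — shift
  I10: { [E → ; ; D .] }  — reduce
  I11: { [D → . num E num], [D → num . E num], [E → . ; ; D], [E → . ;], [E → . D], [E → . num num D] }  — shift

I1 contains reduce item [E → ; .] and shift item [E → ; . ; D] — shift-reduce conflict.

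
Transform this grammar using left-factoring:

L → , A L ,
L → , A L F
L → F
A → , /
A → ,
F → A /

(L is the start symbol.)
L → , A L L'
L' → ,
L' → F
L → F
A → , A'
A' → /
A' → ε
F → A /

Left-factoring transforms A → αβ₁ | αβ₂ into A → αA' and A' → β₁ | β₂
(α is the longest common prefix among the alternatives). Repeat until
no nonterminal has two alternatives with a common prefix.

Round 1: L has alternatives sharing prefix ', A L'. Introduce L': L → , A L L'
  Add: L' → ,
  Add: L' → F

Round 2: A has alternatives sharing prefix ','. Introduce A': A → , A'
  Add: A' → /
  Add: A' → ε

No remaining common prefixes — done.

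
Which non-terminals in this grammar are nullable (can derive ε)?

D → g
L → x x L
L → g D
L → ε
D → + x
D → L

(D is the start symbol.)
{ 'D', 'L' }

ε-productions: L → ε
So L is immediately nullable.
D → L: every symbol on the right is nullable, so D is nullable too.
Every non-terminal is now nullable.
Nullable = { 'D', 'L' }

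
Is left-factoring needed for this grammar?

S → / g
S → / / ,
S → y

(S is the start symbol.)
Yes, S has productions with common prefix '/'

Left-factoring is needed when two productions for the same non-terminal
share a common prefix on the right-hand side.

Productions for S:
  S → / g
  S → / / ,
  S → y

Found common prefix '/' in productions for S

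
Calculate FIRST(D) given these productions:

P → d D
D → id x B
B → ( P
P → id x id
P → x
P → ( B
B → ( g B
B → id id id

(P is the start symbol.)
To compute FIRST(D), examine every production with D on the left-hand side, reading each right-hand side left to right until a non-nullable symbol is reached.

From D → id x B:
  - id is a terminal: add 'id' and stop

Collecting: FIRST(D) = { 'id' }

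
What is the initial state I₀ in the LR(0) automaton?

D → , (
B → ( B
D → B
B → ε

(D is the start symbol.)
{ [B → . ( B], [B → .], [D → . , (], [D → . B], [D' → . D] }

First, augment the grammar with D' → D
I₀ = CLOSURE({ [D' → . D] }):
  [D' → . D] has the dot before D: add [D → . , (], [D → . B]
  [D → . B] has the dot before B: add [B → . ( B], [B → .]
No further items can be added.

I₀ = { [B → . ( B], [B → .], [D → . , (], [D → . B], [D' → . D] }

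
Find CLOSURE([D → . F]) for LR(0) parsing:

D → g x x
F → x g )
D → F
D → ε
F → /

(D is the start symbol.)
To compute CLOSURE, for each item [A → α.Bβ] where B is a non-terminal, add [B → .γ] for all productions B → γ; repeat for the newly added items until nothing changes.

Start with: [D → . F]
  [D → . F] has the dot before F: add [F → . x g )], [F → . /]
No further items can be added.

CLOSURE = { [D → . F], [F → . /], [F → . x g )] }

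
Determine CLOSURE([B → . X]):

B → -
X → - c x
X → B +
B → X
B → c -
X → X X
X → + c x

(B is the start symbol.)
{ [B → . -], [B → . X], [B → . c -], [X → . + c x], [X → . - c x], [X → . B +], [X → . X X] }

To compute CLOSURE, for each item [A → α.Bβ] where B is a non-terminal, add [B → .γ] for all productions B → γ; repeat for the newly added items until nothing changes.

Start with: [B → . X]
  [B → . X] has the dot before X: add [X → . - c x], [X → . B +], [X → . X X], [X → . + c x]
  [X → . B +] has the dot before B: add [B → . -], [B → . c -]
No further items can be added.

CLOSURE = { [B → . -], [B → . X], [B → . c -], [X → . + c x], [X → . - c x], [X → . B +], [X → . X X] }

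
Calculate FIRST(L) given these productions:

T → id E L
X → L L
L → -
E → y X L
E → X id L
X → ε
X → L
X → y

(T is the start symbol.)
To compute FIRST(L), examine every production with L on the left-hand side, reading each right-hand side left to right until a non-nullable symbol is reached.

From L → -:
  - '-' is a terminal: add '-' and stop

Collecting: FIRST(L) = { '-' }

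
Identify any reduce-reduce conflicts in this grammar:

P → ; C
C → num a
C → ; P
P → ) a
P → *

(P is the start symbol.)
Augment with P' → P and build the canonical LR(0) collection (I0 = CLOSURE({[P' → . P]}), then GOTO on every symbol after a dot until no new states appear). It has 11 states:
  I0: { [P → . ) a], [P → . *], [P → . ; C], [P' → . P] }  — shift
  I1: { [P → ) . a] }  — shift
  I2: { [P → * .] }  — reduce
  I3: { [C → . ; P], [C → . num a], [P → ; . C] }  — shift
  I4: { [P' → P .] }  — accept
  I5: { [C → ; . P], [P → . ) a], [P → . *], [P → . ; C] }  — shift
  I6: { [P → ; C .] }  — reduce
  I7: { [C → num . a] }  — shift
  I8: { [C → num a .] }  — reduce
  I9: { [C → ; P .] }  — reduce
  I10: { [P → ) a .] }  — reduce

No state contains more than one complete item.

Answer: No reduce-reduce conflicts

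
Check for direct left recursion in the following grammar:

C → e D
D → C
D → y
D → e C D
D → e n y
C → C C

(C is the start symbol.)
Yes, C is left-recursive

C → e D: starts with e
D → C: starts with C
D → y: starts with y
D → e C D: starts with e
D → e n y: starts with e
C → C C: LEFT RECURSIVE (starts with C)

The grammar has direct left recursion on: C.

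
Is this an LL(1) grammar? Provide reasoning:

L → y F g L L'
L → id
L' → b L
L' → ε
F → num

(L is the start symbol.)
A grammar is LL(1) if for each non-terminal N with multiple productions, the predict sets of those productions are pairwise disjoint, where PREDICT(N → α) = (FIRST(α) \ {ε}) ∪ (FOLLOW(N) if α ⇒* ε).

Relevant sets:
  FOLLOW(L') = { $, 'b' }

For L:
  PREDICT(L → y F g L L') = { 'y' }
  PREDICT(L → id) = { 'id' }
For L':
  PREDICT(L' → b L) = { 'b' }
  PREDICT(L' → ε) = { $, 'b' }
F has a single production, so nothing to check there.

Conflict found: Predict set conflict for L': { 'b' }
The grammar is NOT LL(1).

Answer: No. Predict set conflict for L': { 'b' }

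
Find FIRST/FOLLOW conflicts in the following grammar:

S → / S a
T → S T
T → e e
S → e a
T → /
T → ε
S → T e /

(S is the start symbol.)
A FIRST/FOLLOW conflict occurs when a non-terminal N has a nullable alternative N → β (β ⇒* ε) and another alternative N → α with FIRST(α) ∩ FOLLOW(N) ≠ ∅: on such a lookahead the parser cannot decide between expanding α and letting N vanish via β.

Nullable non-terminals: T.
FIRST sets used below: FIRST(S) = { '/', 'e' }

T: nullable alternative(s) T → ε; FOLLOW(T) = { 'e' }
  T → S T: FIRST \ {ε} = { '/', 'e' } — overlaps FOLLOW(T) on { 'e' }: CONFLICT
  T → e e: FIRST \ {ε} = { 'e' } — overlaps FOLLOW(T) on { 'e' }: CONFLICT
  T → /: FIRST \ {ε} = { '/' } — disjoint from FOLLOW(T)
  T → ε: FIRST \ {ε} = { } — this is the only nullable alternative, skip

S has no nullable alternative, so no FIRST/FOLLOW check is needed there.

So the grammar has 2 FIRST/FOLLOW conflicts (marked CONFLICT above).

Answer: Yes. T → S T with FOLLOW(T) on { 'e' }; T → e e with FOLLOW(T) on { 'e' }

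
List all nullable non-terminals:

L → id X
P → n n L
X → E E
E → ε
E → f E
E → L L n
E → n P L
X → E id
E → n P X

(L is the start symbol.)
{ 'E', 'X' }

ε-productions: E → ε
So E is immediately nullable.
X → E E: every symbol on the right is nullable, so X is nullable too.
No further non-terminal can be added: every production for the remaining non-terminals contains a terminal or a non-nullable non-terminal.
Nullable = { 'E', 'X' }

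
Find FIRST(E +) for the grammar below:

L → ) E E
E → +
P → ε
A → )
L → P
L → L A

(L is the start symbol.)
FIRST sets of the non-terminals involved (from the grammar, by fixed-point iteration):
  FIRST(E) = { '+' }

To compute FIRST(E +), process the symbols left to right:
Symbol E is a non-terminal. Add FIRST(E) \ {ε} = { '+' }
E is not nullable (ε ∉ FIRST(E)), so stop here.
FIRST(E +) = { '+' }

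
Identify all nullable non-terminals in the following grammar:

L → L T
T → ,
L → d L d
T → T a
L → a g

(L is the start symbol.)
None

A non-terminal is nullable if it can derive ε (the empty string): either it has an ε-production, or it has a production whose right-hand side consists entirely of nullable non-terminals.

There are no ε-productions, so no non-terminal can derive ε.
No non-terminals are nullable.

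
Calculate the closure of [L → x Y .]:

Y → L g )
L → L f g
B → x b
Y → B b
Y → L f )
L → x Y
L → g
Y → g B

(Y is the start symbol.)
{ [L → x Y .] }

Start with: [L → x Y .]
The dot is at the end, so nothing is added.

CLOSURE = { [L → x Y .] }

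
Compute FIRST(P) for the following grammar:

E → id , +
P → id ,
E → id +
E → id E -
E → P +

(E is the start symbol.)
{ 'id' }

To compute FIRST(P), examine every production with P on the left-hand side, reading each right-hand side left to right until a non-nullable symbol is reached.

From P → id ,:
  - id is a terminal: add 'id' and stop

Collecting: FIRST(P) = { 'id' }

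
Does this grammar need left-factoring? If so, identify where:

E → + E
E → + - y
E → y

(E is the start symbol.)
Left-factoring is needed when two productions for the same non-terminal
share a common prefix on the right-hand side.

Productions for E:
  E → + E
  E → + - y
  E → y

Found common prefix '+' in productions for E

Answer: Yes, E has productions with common prefix '+'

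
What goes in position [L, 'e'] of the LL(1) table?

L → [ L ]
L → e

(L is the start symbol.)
To find M[L, 'e'], we find productions for L where 'e' is in the predict set (PREDICT(N → α) = (FIRST(α) \ {ε}) ∪ (FOLLOW(N) if α ⇒* ε)).

L → [ L ]: PREDICT = { '[' }
L → e: PREDICT = { 'e' }
  'e' is in predict set, so this production goes in M[L, 'e']

M[L, 'e'] = L → e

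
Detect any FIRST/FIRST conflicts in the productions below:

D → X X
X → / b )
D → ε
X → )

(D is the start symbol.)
FIRST sets of the non-terminals at (or reachable through a nullable prefix from) the front of some alternative:
  FIRST(X) = { ')', '/' }

Productions for D:
  D → X X: FIRST = { ')', '/' }
  D → ε: FIRST = { ε }
Productions for X:
  X → / b ): FIRST = { '/' }
  X → ): FIRST = { ')' }

All alternatives of each non-terminal have pairwise disjoint FIRST sets.

Answer: No FIRST/FIRST conflicts.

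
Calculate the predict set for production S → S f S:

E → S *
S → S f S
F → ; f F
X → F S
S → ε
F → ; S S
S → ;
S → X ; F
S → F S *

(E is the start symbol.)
{ ';', 'f' }

PREDICT(S → S f S) = (FIRST(RHS) \ {ε}) ∪ (FOLLOW(S) if ε ∈ FIRST(RHS), i.e. RHS ⇒* ε)
FIRST(S) = { ';', 'f', ε }
FIRST(S f S) = { ';', 'f' }
ε ∉ FIRST(S f S), so FOLLOW(S) is not added.
PREDICT(S → S f S) = { ';', 'f' }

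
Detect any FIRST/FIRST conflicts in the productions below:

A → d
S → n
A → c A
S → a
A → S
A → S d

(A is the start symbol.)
Yes. A → S / A → S d on { 'a', 'n' }

A FIRST/FIRST conflict occurs when two productions N → α and N → β for the same non-terminal have FIRST(α) ∩ FIRST(β) ≠ ∅ (with ε ∈ FIRST of a nullable right-hand side, so two nullable alternatives also conflict).

FIRST sets of the non-terminals at (or reachable through a nullable prefix from) the front of some alternative:
  FIRST(S) = { 'a', 'n' }

Productions for A:
  A → d: FIRST = { 'd' }
  A → c A: FIRST = { 'c' }
  A → S: FIRST = { 'a', 'n' }
  A → S d: FIRST = { 'a', 'n' }
Productions for S:
  S → n: FIRST = { 'n' }
  S → a: FIRST = { 'a' }

Conflict for A: A → S and A → S d
  Overlap: { 'a', 'n' }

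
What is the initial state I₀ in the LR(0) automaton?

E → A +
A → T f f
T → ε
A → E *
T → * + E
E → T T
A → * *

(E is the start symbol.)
First, augment the grammar with E' → E
I₀ = CLOSURE({ [E' → . E] }):
  [E' → . E] has the dot before E: add [E → . A +], [E → . T T]
  [E → . A +] has the dot before A: add [A → . T f f], [A → . E *], [A → . * *]
  [E → . T T] has the dot before T: add [T → .], [T → . * + E]
No further items can be added.

I₀ = { [A → . * *], [A → . E *], [A → . T f f], [E → . A +], [E → . T T], [E' → . E], [T → . * + E], [T → .] }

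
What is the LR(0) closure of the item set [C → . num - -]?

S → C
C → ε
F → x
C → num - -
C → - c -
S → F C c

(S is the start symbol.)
Start with: [C → . num - -]
The dot precedes the terminal num, so nothing is added.

CLOSURE = { [C → . num - -] }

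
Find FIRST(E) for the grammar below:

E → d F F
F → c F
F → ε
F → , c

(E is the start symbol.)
{ 'd' }

From E → d F F:
  - d is a terminal: add 'd' and stop

Collecting: FIRST(E) = { 'd' }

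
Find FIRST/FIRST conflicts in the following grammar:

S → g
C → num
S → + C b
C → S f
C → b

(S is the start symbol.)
A FIRST/FIRST conflict occurs when two productions N → α and N → β for the same non-terminal have FIRST(α) ∩ FIRST(β) ≠ ∅ (with ε ∈ FIRST of a nullable right-hand side, so two nullable alternatives also conflict).

FIRST sets of the non-terminals at (or reachable through a nullable prefix from) the front of some alternative:
  FIRST(S) = { '+', 'g' }

Productions for S:
  S → g: FIRST = { 'g' }
  S → + C b: FIRST = { '+' }
Productions for C:
  C → num: FIRST = { 'num' }
  C → S f: FIRST = { '+', 'g' }
  C → b: FIRST = { 'b' }

All alternatives of each non-terminal have pairwise disjoint FIRST sets.

Answer: No FIRST/FIRST conflicts.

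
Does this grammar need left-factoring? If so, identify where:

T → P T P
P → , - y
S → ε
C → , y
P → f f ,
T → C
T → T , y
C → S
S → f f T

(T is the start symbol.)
Left-factoring is needed when two productions for the same non-terminal
share a common prefix on the right-hand side.

Productions for T:
  T → P T P
  T → C
  T → T , y
Productions for P:
  P → , - y
  P → f f ,
Productions for S:
  S → ε
  S → f f T
Productions for C:
  C → , y
  C → S

No common prefixes found.

Answer: No, left-factoring is not needed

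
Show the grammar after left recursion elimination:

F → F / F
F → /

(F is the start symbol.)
F is directly left-recursive. The standard transformation for
  A → A α₁ | ... | A α_m | β₁ | ... | β_n
is
  A  → β₁ A' | ... | β_n A'
  A' → α₁ A' | ... | α_m A' | ε

F → / becomes F → / F'
F → F / F becomes F' → / F F'
Add F' → ε

Resulting grammar:
F → / F'
F' → / F F'
F' → ε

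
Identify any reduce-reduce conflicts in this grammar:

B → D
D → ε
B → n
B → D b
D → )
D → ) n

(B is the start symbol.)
Augment with B' → B and build the canonical LR(0) collection (I0 = CLOSURE({[B' → . B]}), then GOTO on every symbol after a dot until no new states appear). It has 7 states:
  I0: { [B → . D b], [B → . D], [B → . n], [B' → . B], [D → . ) n], [D → . )], [D → .] }  — shift, reduce
  I1: { [D → ) . n], [D → ) .] }  — shift, reduce
  I2: { [B' → B .] }  — accept
  I3: { [B → D . b], [B → D .] }  — shift, reduce
  I4: { [B → n .] }  — reduce
  I5: { [B → D b .] }  — reduce
  I6: { [D → ) n .] }  — reduce

No state contains more than one complete item.

Answer: No reduce-reduce conflicts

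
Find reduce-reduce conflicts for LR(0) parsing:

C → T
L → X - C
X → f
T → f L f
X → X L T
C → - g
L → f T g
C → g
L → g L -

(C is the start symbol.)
No reduce-reduce conflicts

Augment with C' → C and build the canonical LR(0) collection (I0 = CLOSURE({[C' → . C]}), then GOTO on every symbol after a dot until no new states appear). It has 20 states:
  I0: { [C → . - g], [C → . T], [C → . g], [C' → . C], [T → . f L f] }  — shift
  I1: { [C → - . g] }  — shift
  I2: { [C' → C .] }  — accept
  I3: { [C → T .] }  — reduce
  I4: { [L → . X - C], [L → . f T g], [L → . g L -], [T → f . L f], [X → . X L T], [X → . f] }  — shift
  I5: { [C → g .] }  — reduce
  I6: { [T → f L . f] }  — shift
  I7: { [L → . X - C], [L → . f T g], [L → . g L -], [L → X . - C], [X → . X L T], [X → . f], [X → X . L T] }  — shift
  I8: { [L → f . T g], [T → . f L f], [X → f .] }  — shift, reduce
  I9: { [L → . X - C], [L → . f T g], [L → . g L -], [L → g . L -], [X → . X L T], [X → . f] }  — shift
  I10: { [L → g L . -] }  — shift
  I11: { [L → g L - .] }  — reduce
  I12: { [L → f T . g] }  — shift
  I13: { [L → f T g .] }  — reduce
  I14: { [C → . - g], [C → . T], [C → . g], [L → X - . C], [T → . f L f] }  — shift
  I15: { [T → . f L f], [X → X L . T] }  — shift
  I16: { [X → X L T .] }  — reduce
  I17: { [L → X - C .] }  — reduce
  I18: { [T → f L f .] }  — reduce
  I19: { [C → - g .] }  — reduce

No state contains more than one complete item.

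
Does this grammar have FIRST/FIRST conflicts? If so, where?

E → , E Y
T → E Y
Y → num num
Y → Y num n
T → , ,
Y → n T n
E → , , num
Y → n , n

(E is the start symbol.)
FIRST sets of the non-terminals at (or reachable through a nullable prefix from) the front of some alternative:
  FIRST(E) = { ',' }
  FIRST(Y) = { 'n', 'num' }

Productions for E:
  E → , E Y: FIRST = { ',' }
  E → , , num: FIRST = { ',' }
Productions for T:
  T → E Y: FIRST = { ',' }
  T → , ,: FIRST = { ',' }
Productions for Y:
  Y → num num: FIRST = { 'num' }
  Y → Y num n: FIRST = { 'n', 'num' }
  Y → n T n: FIRST = { 'n' }
  Y → n , n: FIRST = { 'n' }

Conflict for E: E → , E Y and E → , , num
  Overlap: { ',' }
Conflict for T: T → E Y and T → , ,
  Overlap: { ',' }
Conflict for Y: Y → num num and Y → Y num n
  Overlap: { 'num' }
Conflict for Y: Y → Y num n and Y → n T n
  Overlap: { 'n' }
Conflict for Y: Y → Y num n and Y → n , n
  Overlap: { 'n' }
Conflict for Y: Y → n T n and Y → n , n
  Overlap: { 'n' }

Answer: Yes. E → ',' E Y / E → ',' ',' num on { ',' }; T → E Y / T → ',' ',' on { ',' }; Y → num num / Y → Y num n on { 'num' }; Y → Y num n / Y → n T n on { 'n' }; Y → Y num n / Y → n ',' n on { 'n' }; Y → n T n / Y → n ',' n on { 'n' }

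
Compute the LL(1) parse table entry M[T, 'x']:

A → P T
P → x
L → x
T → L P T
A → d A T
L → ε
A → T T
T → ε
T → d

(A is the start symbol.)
T → L P T, T → ε

To find M[T, 'x'], we find productions for T where 'x' is in the predict set (PREDICT(N → α) = (FIRST(α) \ {ε}) ∪ (FOLLOW(N) if α ⇒* ε)).

Relevant sets:
  FIRST(L) = { 'x', ε }
  FIRST(P) = { 'x' }
  FOLLOW(T) = { $, 'd', 'x' }

T → L P T: PREDICT = { 'x' }
  'x' is in predict set, so this production goes in M[T, 'x']
T → ε: PREDICT = { $, 'd', 'x' }
  'x' is in predict set, so this production goes in M[T, 'x']
T → d: PREDICT = { 'd' }

M[T, 'x'] = T → L P T, T → ε  (a multiply-defined cell — the grammar is not LL(1))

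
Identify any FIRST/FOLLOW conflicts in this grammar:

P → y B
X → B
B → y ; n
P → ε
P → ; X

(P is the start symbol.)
Nullable non-terminals: P.

P: nullable alternative(s) P → ε; FOLLOW(P) = { $ }
  P → y B: FIRST \ {ε} = { 'y' } — disjoint from FOLLOW(P)
  P → ε: FIRST \ {ε} = { } — this is the only nullable alternative, skip
  P → ; X: FIRST \ {ε} = { ';' } — disjoint from FOLLOW(P)

B, X have no nullable alternative, so no FIRST/FOLLOW check is needed there.

No FIRST/FOLLOW conflicts found.

Answer: No FIRST/FOLLOW conflicts.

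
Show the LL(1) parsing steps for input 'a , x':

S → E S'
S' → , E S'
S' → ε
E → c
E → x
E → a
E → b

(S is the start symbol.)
LL(1) parsing maintains a stack (initially the start symbol over $) and the input. At each step: if the stack top is a terminal, match it against the current input token; if it is a non-terminal N, replace it with the RHS of M[N, lookahead] (the unique production whose predict set contains the lookahead).

Stack is shown with the top on the left.

Stack     Input    Action
-------------------------
S $       a , x $  output S → E S'
E S' $    a , x $  output E → a
a S' $    a , x $  match 'a'
S' $      , x $    output S' → , E S'
, E S' $  , x $    match ','
E S' $    x $      output E → x
x S' $    x $      match 'x'
S' $      $        output S' → ε
$         $        accept

The string is accepted.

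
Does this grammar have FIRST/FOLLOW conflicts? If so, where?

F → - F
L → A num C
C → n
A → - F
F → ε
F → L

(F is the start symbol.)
No FIRST/FOLLOW conflicts.

A FIRST/FOLLOW conflict occurs when a non-terminal N has a nullable alternative N → β (β ⇒* ε) and another alternative N → α with FIRST(α) ∩ FOLLOW(N) ≠ ∅: on such a lookahead the parser cannot decide between expanding α and letting N vanish via β.

Nullable non-terminals: F.
FIRST sets used below: FIRST(L) = { '-' }

F: nullable alternative(s) F → ε; FOLLOW(F) = { $, 'num' }
  F → - F: FIRST \ {ε} = { '-' } — disjoint from FOLLOW(F)
  F → ε: FIRST \ {ε} = { } — this is the only nullable alternative, skip
  F → L: FIRST \ {ε} = { '-' } — disjoint from FOLLOW(F)

A, C, L have no nullable alternative, so no FIRST/FOLLOW check is needed there.

No FIRST/FOLLOW conflicts found.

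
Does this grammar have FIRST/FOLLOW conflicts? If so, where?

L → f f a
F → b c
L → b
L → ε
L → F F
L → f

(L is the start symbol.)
Nullable non-terminals: L.
FIRST sets used below: FIRST(F) = { 'b' }

L: nullable alternative(s) L → ε; FOLLOW(L) = { $ }
  L → f f a: FIRST \ {ε} = { 'f' } — disjoint from FOLLOW(L)
  L → b: FIRST \ {ε} = { 'b' } — disjoint from FOLLOW(L)
  L → ε: FIRST \ {ε} = { } — this is the only nullable alternative, skip
  L → F F: FIRST \ {ε} = { 'b' } — disjoint from FOLLOW(L)
  L → f: FIRST \ {ε} = { 'f' } — disjoint from FOLLOW(L)

F has no nullable alternative, so no FIRST/FOLLOW check is needed there.

No FIRST/FOLLOW conflicts found.

Answer: No FIRST/FOLLOW conflicts.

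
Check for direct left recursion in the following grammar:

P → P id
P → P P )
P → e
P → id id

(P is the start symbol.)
Direct left recursion occurs when N → N α for some non-terminal N (the right-hand side begins with the left-hand side itself).

P → P id: LEFT RECURSIVE (starts with P)
P → P P ): LEFT RECURSIVE (starts with P)
P → e: starts with e
P → id id: starts with id

The grammar has direct left recursion on: P.

Answer: Yes, P is left-recursive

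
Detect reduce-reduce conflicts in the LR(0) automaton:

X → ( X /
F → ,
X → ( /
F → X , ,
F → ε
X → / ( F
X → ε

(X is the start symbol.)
A reduce-reduce conflict occurs when an LR(0) state has two complete items [A → α .] and [B → β .] — both call for a reduction, and with no lookahead the parser cannot choose between them.

Augment with X' → X and build the canonical LR(0) collection (I0 = CLOSURE({[X' → . X]}), then GOTO on every symbol after a dot until no new states appear). It has 13 states:
  I0: { [X → . ( /], [X → . ( X /], [X → . / ( F], [X → .], [X' → . X] }  — shift, reduce
  I1: { [X → ( . /], [X → ( . X /], [X → . ( /], [X → . ( X /], [X → . / ( F], [X → .] }  — shift, reduce
  I2: { [X → / . ( F] }  — shift
  I3: { [X' → X .] }  — accept
  I4: { [F → . ,], [F → . X , ,], [F → .], [X → . ( /], [X → . ( X /], [X → . / ( F], [X → .], [X → / ( . F] }  — shift, 2 reduces
  I5: { [F → , .] }  — reduce
  I6: { [X → / ( F .] }  — reduce
  I7: { [F → X . , ,] }  — shift
  I8: { [F → X , . ,] }  — shift
  I9: { [F → X , , .] }  — reduce
  I10: { [X → ( / .], [X → / . ( F] }  — shift, reduce
  I11: { [X → ( X . /] }  — shift
  I12: { [X → ( X / .] }  — reduce

I4 contains complete items [F → .], [X → .] — reduce-reduce conflict.

Answer: Yes — I4: [F → .] vs [X → .]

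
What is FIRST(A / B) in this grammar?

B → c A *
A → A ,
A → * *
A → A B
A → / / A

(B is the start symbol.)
FIRST sets of the non-terminals involved (from the grammar, by fixed-point iteration):
  FIRST(A) = { '*', '/' }

To compute FIRST(A / B), process the symbols left to right:
Symbol A is a non-terminal. Add FIRST(A) \ {ε} = { '*', '/' }
A is not nullable (ε ∉ FIRST(A)), so stop here.
FIRST(A / B) = { '*', '/' }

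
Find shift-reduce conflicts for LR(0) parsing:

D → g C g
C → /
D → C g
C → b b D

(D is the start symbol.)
A shift-reduce conflict occurs when an LR(0) state has both:
  - a complete (reduce) item [A → α .] (dot at the end), and
  - a shift item [B → β . c γ] (dot before a terminal).

Augment with D' → D and build the canonical LR(0) collection (I0 = CLOSURE({[D' → . D]}), then GOTO on every symbol after a dot until no new states appear). It has 11 states:
  I0: { [C → . /], [C → . b b D], [D → . C g], [D → . g C g], [D' → . D] }  — shift
  I1: { [C → / .] }  — reduce
  I2: { [D → C . g] }  — shift
  I3: { [D' → D .] }  — accept
  I4: { [C → b . b D] }  — shift
  I5: { [C → . /], [C → . b b D], [D → g . C g] }  — shift
  I6: { [D → g C . g] }  — shift
  I7: { [D → g C g .] }  — reduce
  I8: { [C → . /], [C → . b b D], [C → b b . D], [D → . C g], [D → . g C g] }  — shift
  I9: { [C → b b D .] }  — reduce
  I10: { [D → C g .] }  — reduce

No state contains both a complete item and a shift item.

Answer: No shift-reduce conflicts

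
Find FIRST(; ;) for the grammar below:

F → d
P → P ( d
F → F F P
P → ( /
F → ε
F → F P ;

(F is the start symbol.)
{ ';' }

To compute FIRST(; ;), process the symbols left to right:
Symbol ; is a terminal. Add ';' and stop.
FIRST(; ;) = { ';' }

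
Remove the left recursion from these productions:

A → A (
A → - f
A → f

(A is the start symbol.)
A → - f A'
A → f A'
A' → ( A'
A' → ε

A is directly left-recursive. The standard transformation for
  A → A α₁ | ... | A α_m | β₁ | ... | β_n
is
  A  → β₁ A' | ... | β_n A'
  A' → α₁ A' | ... | α_m A' | ε

A → - f becomes A → - f A'
A → f becomes A → f A'
A → A ( becomes A' → ( A'
Add A' → ε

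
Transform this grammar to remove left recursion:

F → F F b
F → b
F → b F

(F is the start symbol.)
F is directly left-recursive. The standard transformation for
  A → A α₁ | ... | A α_m | β₁ | ... | β_n
is
  A  → β₁ A' | ... | β_n A'
  A' → α₁ A' | ... | α_m A' | ε

F → b becomes F → b F'
F → b F becomes F → b F F'
F → F F b becomes F' → F b F'
Add F' → ε

Resulting grammar:
F → b F'
F → b F F'
F' → F b F'
F' → ε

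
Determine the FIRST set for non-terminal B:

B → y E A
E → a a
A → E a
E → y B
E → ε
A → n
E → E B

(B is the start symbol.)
{ 'y' }

To compute FIRST(B), examine every production with B on the left-hand side, reading each right-hand side left to right until a non-nullable symbol is reached.

From B → y E A:
  - y is a terminal: add 'y' and stop

Collecting: FIRST(B) = { 'y' }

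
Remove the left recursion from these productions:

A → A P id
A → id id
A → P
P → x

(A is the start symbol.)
A is directly left-recursive. The standard transformation for
  A → A α₁ | ... | A α_m | β₁ | ... | β_n
is
  A  → β₁ A' | ... | β_n A'
  A' → α₁ A' | ... | α_m A' | ε

A → id id becomes A → id id A'
A → P becomes A → P A'
A → A P id becomes A' → P id A'
Add A' → ε

Productions for other non-terminals are unchanged:
  P → x

Resulting grammar:
A → id id A'
A → P A'
A' → P id A'
A' → ε
P → x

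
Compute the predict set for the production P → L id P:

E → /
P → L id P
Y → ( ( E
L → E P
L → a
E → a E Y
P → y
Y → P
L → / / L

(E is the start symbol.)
{ '/', 'a' }

PREDICT(P → L id P) = (FIRST(RHS) \ {ε}) ∪ (FOLLOW(P) if ε ∈ FIRST(RHS), i.e. RHS ⇒* ε)
FIRST(L) = { '/', 'a' }
FIRST(L id P) = { '/', 'a' }
ε ∉ FIRST(L id P), so FOLLOW(P) is not added.
PREDICT(P → L id P) = { '/', 'a' }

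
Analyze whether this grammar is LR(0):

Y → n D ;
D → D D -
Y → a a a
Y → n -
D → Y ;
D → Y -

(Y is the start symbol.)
A grammar is LR(0) if no state in the canonical LR(0) collection has:
  - both a shift item (dot before a terminal) and a complete item (shift-reduce conflict), or
  - two or more complete items (reduce-reduce conflict; the accept item [Y' → Y .] counts as a complete item here).

Augment with Y' → Y and build the canonical LR(0) collection (I0 = CLOSURE({[Y' → . Y]}), then GOTO on every symbol after a dot until no new states appear). It has 14 states:
  I0: { [Y → . a a a], [Y → . n -], [Y → . n D ;], [Y' → . Y] }  — shift
  I1: { [Y' → Y .] }  — accept
  I2: { [Y → a . a a] }  — shift
  I3: { [D → . D D -], [D → . Y -], [D → . Y ;], [Y → . a a a], [Y → . n -], [Y → . n D ;], [Y → n . -], [Y → n . D ;] }  — shift
  I4: { [Y → n - .] }  — reduce
  I5: { [D → . D D -], [D → . Y -], [D → . Y ;], [D → D . D -], [Y → . a a a], [Y → . n -], [Y → . n D ;], [Y → n D . ;] }  — shift
  I6: { [D → Y . -], [D → Y . ;] }  — shift
  I7: { [D → Y - .] }  — reduce
  I8: { [D → Y ; .] }  — reduce
  I9: { [Y → n D ; .] }  — reduce
  I10: { [D → . D D -], [D → . Y -], [D → . Y ;], [D → D . D -], [D → D D . -], [Y → . a a a], [Y → . n -], [Y → . n D ;] }  — shift
  I11: { [D → D D - .] }  — reduce
  I12: { [Y → a a . a] }  — shift
  I13: { [Y → a a a .] }  — reduce

Every state is either a pure shift/goto state or contains exactly one complete item and nothing to shift — no conflicts. The grammar is LR(0).

Answer: Yes, the grammar is LR(0)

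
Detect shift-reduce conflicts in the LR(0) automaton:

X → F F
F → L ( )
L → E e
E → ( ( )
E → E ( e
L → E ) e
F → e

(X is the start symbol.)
No shift-reduce conflicts

A shift-reduce conflict occurs when an LR(0) state has both:
  - a complete (reduce) item [A → α .] (dot at the end), and
  - a shift item [B → β . c γ] (dot before a terminal).

Augment with X' → X and build the canonical LR(0) collection (I0 = CLOSURE({[X' → . X]}), then GOTO on every symbol after a dot until no new states appear). It has 17 states:
  I0: { [E → . ( ( )], [E → . E ( e], [F → . L ( )], [F → . e], [L → . E ) e], [L → . E e], [X → . F F], [X' → . X] }  — shift
  I1: { [E → ( . ( )] }  — shift
  I2: { [E → E . ( e], [L → E . ) e], [L → E . e] }  — shift
  I3: { [E → . ( ( )], [E → . E ( e], [F → . L ( )], [F → . e], [L → . E ) e], [L → . E e], [X → F . F] }  — shift
  I4: { [F → L . ( )] }  — shift
  I5: { [X' → X .] }  — accept
  I6: { [F → e .] }  — reduce
  I7: { [F → L ( . )] }  — shift
  I8: { [F → L ( ) .] }  — reduce
  I9: { [X → F F .] }  — reduce
  I10: { [E → E ( . e] }  — shift
  I11: { [L → E ) . e] }  — shift
  I12: { [L → E e .] }  — reduce
  I13: { [L → E ) e .] }  — reduce
  I14: { [E → E ( e .] }  — reduce
  I15: { [E → ( ( . )] }  — shift
  I16: { [E → ( ( ) .] }  — reduce

No state contains both a complete item and a shift item.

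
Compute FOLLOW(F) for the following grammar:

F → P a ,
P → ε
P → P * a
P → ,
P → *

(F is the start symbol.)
To compute FOLLOW(F), find every occurrence of F on a right-hand side N → α F β: add FIRST(β) \ {ε}, and if β is empty or nullable also add FOLLOW(N). Iterate to a fixed point.

F is the start symbol, so $ ∈ FOLLOW(F).
F does not occur on any right-hand side.

Taking the union: FOLLOW(F) = { $ }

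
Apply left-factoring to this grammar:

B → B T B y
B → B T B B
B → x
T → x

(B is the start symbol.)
B → B T B B'
B' → y
B' → B
B → x
T → x

Left-factoring transforms A → αβ₁ | αβ₂ into A → αA' and A' → β₁ | β₂
(α is the longest common prefix among the alternatives). Repeat until
no nonterminal has two alternatives with a common prefix.

Round 1: B has alternatives sharing prefix 'B T B'. Introduce B': B → B T B B'
  Add: B' → y
  Add: B' → B

No remaining common prefixes — done.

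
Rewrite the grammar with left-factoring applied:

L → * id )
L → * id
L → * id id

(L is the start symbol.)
L → * id L'
L' → )
L' → ε
L' → id

Left-factoring transforms A → αβ₁ | αβ₂ into A → αA' and A' → β₁ | β₂
(α is the longest common prefix among the alternatives). Repeat until
no nonterminal has two alternatives with a common prefix.

Round 1: L has alternatives sharing prefix '* id'. Introduce L': L → * id L'
  Add: L' → )
  Add: L' → ε
  Add: L' → id

No remaining common prefixes — done.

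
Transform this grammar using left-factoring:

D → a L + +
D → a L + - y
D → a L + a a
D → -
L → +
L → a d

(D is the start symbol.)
Left-factoring transforms A → αβ₁ | αβ₂ into A → αA' and A' → β₁ | β₂
(α is the longest common prefix among the alternatives). Repeat until
no nonterminal has two alternatives with a common prefix.

Round 1: D has alternatives sharing prefix 'a L +'. Introduce D': D → a L + D'
  Add: D' → +
  Add: D' → - y
  Add: D' → a a

No remaining common prefixes — done.

Resulting grammar:
D → a L + D'
D' → +
D' → - y
D' → a a
D → -
L → +
L → a d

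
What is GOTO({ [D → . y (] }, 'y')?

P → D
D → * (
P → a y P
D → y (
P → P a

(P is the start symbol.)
GOTO(I, 'y') = CLOSURE({ [A → αX.β] : [A → α.Xβ] ∈ I, X = 'y' })

Items with dot before 'y', with the dot advanced:
  [D → . y (] → [D → y . (]
Closure adds nothing (no advanced item has the dot before a non-terminal).

GOTO = { [D → y . (] }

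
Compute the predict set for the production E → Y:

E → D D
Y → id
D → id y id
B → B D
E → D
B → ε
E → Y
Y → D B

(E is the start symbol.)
PREDICT(E → Y) = (FIRST(RHS) \ {ε}) ∪ (FOLLOW(E) if ε ∈ FIRST(RHS), i.e. RHS ⇒* ε)
FIRST(Y) = { 'id' }
FIRST(Y) = { 'id' }
ε ∉ FIRST(Y), so FOLLOW(E) is not added.
PREDICT(E → Y) = { 'id' }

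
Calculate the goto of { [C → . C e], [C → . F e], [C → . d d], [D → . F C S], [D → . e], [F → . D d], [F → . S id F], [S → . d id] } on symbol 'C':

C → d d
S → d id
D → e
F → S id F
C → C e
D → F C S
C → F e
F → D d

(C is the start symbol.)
GOTO(I, 'C') = CLOSURE({ [A → αX.β] : [A → α.Xβ] ∈ I, X = 'C' })

Items with dot before 'C', with the dot advanced:
  [C → . C e] → [C → C . e]
Closure adds nothing (no advanced item has the dot before a non-terminal).

GOTO = { [C → C . e] }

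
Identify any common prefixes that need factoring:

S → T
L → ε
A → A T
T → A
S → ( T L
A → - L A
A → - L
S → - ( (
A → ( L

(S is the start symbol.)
Left-factoring is needed when two productions for the same non-terminal
share a common prefix on the right-hand side.

Productions for S:
  S → T
  S → ( T L
  S → - ( (
Productions for A:
  A → A T
  A → - L A
  A → - L
  A → ( L

Found common prefix '- L' in productions for A

Answer: Yes, A has productions with common prefix '- L'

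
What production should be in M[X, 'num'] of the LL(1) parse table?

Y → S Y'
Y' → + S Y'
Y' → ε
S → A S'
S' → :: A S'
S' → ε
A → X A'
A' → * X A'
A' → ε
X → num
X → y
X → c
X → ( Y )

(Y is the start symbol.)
X → num

To find M[X, 'num'], we find productions for X where 'num' is in the predict set (PREDICT(N → α) = (FIRST(α) \ {ε}) ∪ (FOLLOW(N) if α ⇒* ε)).

X → num: PREDICT = { 'num' }
  'num' is in predict set, so this production goes in M[X, 'num']
X → y: PREDICT = { 'y' }
X → c: PREDICT = { 'c' }
X → ( Y ): PREDICT = { '(' }

M[X, 'num'] = X → num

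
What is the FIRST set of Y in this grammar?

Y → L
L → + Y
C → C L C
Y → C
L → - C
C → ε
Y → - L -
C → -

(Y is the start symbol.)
FIRST sets of the other non-terminals involved (by the same procedure, iterated to a fixed point):
  FIRST(L) = { '+', '-' }
  FIRST(C) = { '+', '-', ε }

From Y → L:
  - L is a non-terminal: add FIRST(L) \ {ε} = { '+', '-' }
    L is not nullable, so stop
From Y → C:
  - C is a non-terminal: add FIRST(C) \ {ε} = { '+', '-' }
    C is nullable and nothing follows, so the whole right-hand side can vanish: ε ∈ FIRST(Y)
From Y → - L -:
  - '-' is a terminal: add '-' and stop

Collecting: FIRST(Y) = { '+', '-', ε }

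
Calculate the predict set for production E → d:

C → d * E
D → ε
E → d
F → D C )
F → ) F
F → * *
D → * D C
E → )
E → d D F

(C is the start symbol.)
{ 'd' }

PREDICT(E → d) = (FIRST(RHS) \ {ε}) ∪ (FOLLOW(E) if ε ∈ FIRST(RHS), i.e. RHS ⇒* ε)
FIRST(d) = { 'd' }
ε ∉ FIRST(d), so FOLLOW(E) is not added.
PREDICT(E → d) = { 'd' }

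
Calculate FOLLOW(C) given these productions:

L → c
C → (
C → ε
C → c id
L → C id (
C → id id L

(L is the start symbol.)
In L → C id (: C is followed by id '(', add FIRST(id '(') \ {ε} = { 'id' }

Taking the union: FOLLOW(C) = { 'id' }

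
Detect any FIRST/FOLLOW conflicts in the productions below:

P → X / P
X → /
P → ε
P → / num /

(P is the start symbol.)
No FIRST/FOLLOW conflicts.

A FIRST/FOLLOW conflict occurs when a non-terminal N has a nullable alternative N → β (β ⇒* ε) and another alternative N → α with FIRST(α) ∩ FOLLOW(N) ≠ ∅: on such a lookahead the parser cannot decide between expanding α and letting N vanish via β.

Nullable non-terminals: P.
FIRST sets used below: FIRST(X) = { '/' }

P: nullable alternative(s) P → ε; FOLLOW(P) = { $ }
  P → X / P: FIRST \ {ε} = { '/' } — disjoint from FOLLOW(P)
  P → ε: FIRST \ {ε} = { } — this is the only nullable alternative, skip
  P → / num /: FIRST \ {ε} = { '/' } — disjoint from FOLLOW(P)

X has no nullable alternative, so no FIRST/FOLLOW check is needed there.

No FIRST/FOLLOW conflicts found.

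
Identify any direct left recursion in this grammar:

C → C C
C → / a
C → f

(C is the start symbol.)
Direct left recursion occurs when N → N α for some non-terminal N (the right-hand side begins with the left-hand side itself).

C → C C: LEFT RECURSIVE (starts with C)
C → / a: starts with '/'
C → f: starts with f

The grammar has direct left recursion on: C.

Answer: Yes, C is left-recursive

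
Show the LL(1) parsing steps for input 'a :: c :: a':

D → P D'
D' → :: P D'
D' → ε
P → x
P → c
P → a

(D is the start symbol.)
LL(1) parsing maintains a stack (initially the start symbol over $) and the input. At each step: if the stack top is a terminal, match it against the current input token; if it is a non-terminal N, replace it with the RHS of M[N, lookahead] (the unique production whose predict set contains the lookahead).

Stack is shown with the top on the left.

Stack      Input          Action
--------------------------------
D $        a :: c :: a $  output D → P D'
P D' $     a :: c :: a $  output P → a
a D' $     a :: c :: a $  match 'a'
D' $       :: c :: a $    output D' → :: P D'
:: P D' $  :: c :: a $    match '::'
P D' $     c :: a $       output P → c
c D' $     c :: a $       match 'c'
D' $       :: a $         output D' → :: P D'
:: P D' $  :: a $         match '::'
P D' $     a $            output P → a
a D' $     a $            match 'a'
D' $       $              output D' → ε
$          $              accept

The string is accepted.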